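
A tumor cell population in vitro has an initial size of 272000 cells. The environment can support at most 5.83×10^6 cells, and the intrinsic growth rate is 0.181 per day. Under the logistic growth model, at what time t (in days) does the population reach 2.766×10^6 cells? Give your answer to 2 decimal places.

16.10 days

A = (K − N₀)/N₀ = (5.83×10^6 − 272000)/272000 = 20.434.
Solve 5.83×10^6/(1 + 20.434·e^(−0.181t)) = 2.766×10^6: 1 + 20.434·e^(−0.181t) = 2.1077, so e^(−0.181t) = 0.0542109.
−0.181·t = ln(0.0542109) = -2.9149, so t = 2.9149/0.181 = 16.104.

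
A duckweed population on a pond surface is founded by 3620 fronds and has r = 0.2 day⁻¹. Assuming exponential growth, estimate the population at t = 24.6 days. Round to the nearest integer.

495949 fronds

N(t) = N₀·e^(rt) = 3620 × e^(0.2×24.6) = 3620 × e^4.92.
e^4.92 ≈ 137, so N ≈ 3620 × 137 = 495949.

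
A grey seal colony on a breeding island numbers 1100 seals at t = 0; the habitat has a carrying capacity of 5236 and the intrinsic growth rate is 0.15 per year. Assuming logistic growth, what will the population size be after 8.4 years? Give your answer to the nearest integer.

A = (K − N₀)/N₀ = (5236 − 1100)/1100 = 3.76.
N(t) = K/(1 + A·e^(−rt)) = 5236/(1 + 3.76×e^(−0.15×8.4)).
e^(−1.26) = 0.28365; denominator = 1 + 3.76×0.28365 = 2.0665.
N = 5236/2.0665 = 2533.7.

2534 seals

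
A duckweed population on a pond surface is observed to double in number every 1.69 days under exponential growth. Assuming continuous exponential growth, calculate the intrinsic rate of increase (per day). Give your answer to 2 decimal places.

0.41 per day

r = ln(2)/t_d = 0.6931/1.69 = 0.41015.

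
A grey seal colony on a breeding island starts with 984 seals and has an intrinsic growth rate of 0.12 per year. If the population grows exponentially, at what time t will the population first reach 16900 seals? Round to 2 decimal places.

Set N₀·e^(rt) = 16900: e^(0.12·t) = 16900/984 = 17.175.
0.12·t = ln(17.175) = 2.8434, so t = 2.8434/0.12 = 23.695.

23.70 years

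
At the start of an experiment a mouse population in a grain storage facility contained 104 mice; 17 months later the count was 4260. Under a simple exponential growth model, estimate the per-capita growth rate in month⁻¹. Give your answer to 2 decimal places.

From N(t) = N₀·e^(rt): e^(r·17) = 4260/104 = 40.962.
r·17 = ln(40.962) = 3.7126, so r = 3.7126/17 = 0.21839.

0.22 per month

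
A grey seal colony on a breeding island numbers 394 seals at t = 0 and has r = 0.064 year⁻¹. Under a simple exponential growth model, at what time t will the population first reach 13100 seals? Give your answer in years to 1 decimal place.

54.8 years

Set N₀·e^(rt) = 13100: e^(0.064·t) = 13100/394 = 33.249.
0.064·t = ln(33.249) = 3.504, so t = 3.504/0.064 = 54.75.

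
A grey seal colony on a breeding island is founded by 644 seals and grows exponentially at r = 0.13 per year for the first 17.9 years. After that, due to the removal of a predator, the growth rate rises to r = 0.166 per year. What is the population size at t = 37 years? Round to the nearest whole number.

157204 seals

Phase 1: N(17.9) = 644·e^(0.13×17.9) = 644·e^2.327 = 6599.17.
Phase 2 runs for 37 − 17.9 = 19.1 years at r = 0.166.
N(37) = 6599.17·e^(0.166×19.1) = 6599.17·e^3.171 = 157204.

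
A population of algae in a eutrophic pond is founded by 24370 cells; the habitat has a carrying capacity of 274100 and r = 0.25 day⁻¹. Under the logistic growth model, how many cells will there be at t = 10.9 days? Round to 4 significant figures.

A = (K − N₀)/N₀ = (274100 − 24370)/24370 = 10.247.
N(t) = K/(1 + A·e^(−rt)) = 274100/(1 + 10.247×e^(−0.25×10.9)).
e^(−2.725) = 0.065546; denominator = 1 + 10.247×0.065546 = 1.6717.
N = 274100/1.6717 = 163967.

164000 cells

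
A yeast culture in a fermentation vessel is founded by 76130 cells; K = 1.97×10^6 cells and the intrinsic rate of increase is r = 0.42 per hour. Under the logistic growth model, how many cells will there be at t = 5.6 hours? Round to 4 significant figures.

A = (K − N₀)/N₀ = (1.97×10^6 − 76130)/76130 = 24.877.
N(t) = K/(1 + A·e^(−rt)) = 1.97×10^6/(1 + 24.877×e^(−0.42×5.6)).
e^(−2.352) = 0.095179; denominator = 1 + 24.877×0.095179 = 3.3677.
N = 1.97×10^6/3.3677 = 584962.

585000 cells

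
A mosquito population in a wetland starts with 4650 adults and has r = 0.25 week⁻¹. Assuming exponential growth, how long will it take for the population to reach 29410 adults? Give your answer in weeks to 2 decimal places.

Set N₀·e^(rt) = 29410: e^(0.25·t) = 29410/4650 = 6.3247.
0.25·t = ln(6.3247) = 1.8445, so t = 1.8445/0.25 = 7.3779.

7.38 weeks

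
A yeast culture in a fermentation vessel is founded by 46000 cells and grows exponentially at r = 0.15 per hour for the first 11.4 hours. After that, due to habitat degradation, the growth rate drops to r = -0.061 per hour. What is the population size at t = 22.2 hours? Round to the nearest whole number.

131610 cells

Phase 1: N(11.4) = 46000·e^(0.15×11.4) = 46000·e^1.71 = 254332.
Phase 2 runs for 22.2 − 11.4 = 10.8 hours at r = -0.061.
N(22.2) = 254332·e^(-0.061×10.8) = 254332·e^-0.6588 = 131610.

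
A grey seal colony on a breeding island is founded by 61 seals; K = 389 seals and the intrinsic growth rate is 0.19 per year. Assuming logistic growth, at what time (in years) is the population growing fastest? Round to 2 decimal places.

8.85 years

Logistic growth is fastest at N = K/2 = 194.5.
A = (K − N₀)/N₀ = 5.377. Set K/(1 + A·e^(−rt)) = K/2 → A·e^(−rt) = 1.
e^(−0.19t) = 1/5.377 = 0.185976, so t = ln(5.377)/0.19 = 1.6821/0.19 = 8.8534.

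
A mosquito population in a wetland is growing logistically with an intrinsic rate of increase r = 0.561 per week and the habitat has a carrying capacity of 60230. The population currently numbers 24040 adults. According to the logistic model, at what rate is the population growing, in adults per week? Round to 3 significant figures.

dN/dt = rN(1 − N/K) = 0.561 × 24040 × (1 − 24040/60230).
1 − 24040/60230 = 0.60086; dN/dt = 0.561 × 24040 × 0.60086 = 8103.5.

8100 adults per week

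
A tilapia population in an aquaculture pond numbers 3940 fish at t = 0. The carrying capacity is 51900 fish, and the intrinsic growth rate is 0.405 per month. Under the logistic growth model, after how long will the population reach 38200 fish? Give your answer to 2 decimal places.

8.70 months

A = (K − N₀)/N₀ = (51900 − 3940)/3940 = 12.173.
Solve 51900/(1 + 12.173·e^(−0.405t)) = 38200: 1 + 12.173·e^(−0.405t) = 1.3586, so e^(−0.405t) = 0.0294628.
−0.405·t = ln(0.0294628) = -3.5246, so t = 3.5246/0.405 = 8.7028.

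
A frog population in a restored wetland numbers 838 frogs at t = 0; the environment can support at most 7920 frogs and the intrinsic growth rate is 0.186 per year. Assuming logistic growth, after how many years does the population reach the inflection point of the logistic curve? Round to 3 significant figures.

Logistic growth is fastest at N = K/2 = 3960.
A = (K − N₀)/N₀ = 8.4511. Set K/(1 + A·e^(−rt)) = K/2 → A·e^(−rt) = 1.
e^(−0.186t) = 1/8.4511 = 0.118328, so t = ln(8.4511)/0.186 = 2.1343/0.186 = 11.475.

11.5 years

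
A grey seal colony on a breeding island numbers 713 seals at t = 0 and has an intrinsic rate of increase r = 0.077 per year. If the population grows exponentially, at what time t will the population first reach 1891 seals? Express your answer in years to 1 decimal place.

12.7 years

Set N₀·e^(rt) = 1891: e^(0.077·t) = 1891/713 = 2.6522.
0.077·t = ln(2.6522) = 0.97538, so t = 0.97538/0.077 = 12.667.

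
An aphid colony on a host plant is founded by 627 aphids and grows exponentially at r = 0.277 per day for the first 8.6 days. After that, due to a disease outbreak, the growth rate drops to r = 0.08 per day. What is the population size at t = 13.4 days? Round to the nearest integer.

Phase 1: N(8.6) = 627·e^(0.277×8.6) = 627·e^2.382 = 6789.59.
Phase 2 runs for 13.4 − 8.6 = 4.8 days at r = 0.08.
N(13.4) = 6789.59·e^(0.08×4.8) = 6789.59·e^0.384 = 9968.11.

9968 aphids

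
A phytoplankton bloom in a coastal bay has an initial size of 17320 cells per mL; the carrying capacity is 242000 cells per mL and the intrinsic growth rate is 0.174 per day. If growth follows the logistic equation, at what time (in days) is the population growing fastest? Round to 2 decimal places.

Logistic growth is fastest at N = K/2 = 121000.
A = (K − N₀)/N₀ = 12.972. Set K/(1 + A·e^(−rt)) = K/2 → A·e^(−rt) = 1.
e^(−0.174t) = 1/12.972 = 0.0770874, so t = ln(12.972)/0.174 = 2.5628/0.174 = 14.729.

14.73 days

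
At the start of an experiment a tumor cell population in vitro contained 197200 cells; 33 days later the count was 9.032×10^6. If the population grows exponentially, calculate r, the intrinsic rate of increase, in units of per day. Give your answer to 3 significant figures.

From N(t) = N₀·e^(rt): e^(r·33) = 9.032×10^6/197200 = 45.801.
r·33 = ln(45.801) = 3.8243, so r = 3.8243/33 = 0.11589.

0.116 per day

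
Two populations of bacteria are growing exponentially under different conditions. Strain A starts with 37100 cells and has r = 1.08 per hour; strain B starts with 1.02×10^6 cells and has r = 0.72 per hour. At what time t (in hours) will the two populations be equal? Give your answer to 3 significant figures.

Set 37100·e^(1.08t) = 1.02×10^6·e^(0.72t).
e^((1.08 − 0.72)t) = 1.02×10^6/37100 → e^(0.36·t) = 27.493.
0.36·t = ln(27.493) = 3.3139, so t = 3.3139/0.36 = 9.2054.

9.21 hours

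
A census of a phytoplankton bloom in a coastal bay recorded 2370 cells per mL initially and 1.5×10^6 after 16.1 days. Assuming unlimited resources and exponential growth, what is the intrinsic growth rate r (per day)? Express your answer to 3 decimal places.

From N(t) = N₀·e^(rt): e^(r·16.1) = 1.5×10^6/2370 = 632.91.
r·16.1 = ln(632.91) = 6.4503, so r = 6.4503/16.1 = 0.40064.

0.401 per day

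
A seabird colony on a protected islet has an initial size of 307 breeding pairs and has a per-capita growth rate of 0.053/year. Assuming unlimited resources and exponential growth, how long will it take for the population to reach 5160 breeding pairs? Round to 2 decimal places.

Set N₀·e^(rt) = 5160: e^(0.053·t) = 5160/307 = 16.808.
0.053·t = ln(16.808) = 2.8218, so t = 2.8218/0.053 = 53.242.

53.24 years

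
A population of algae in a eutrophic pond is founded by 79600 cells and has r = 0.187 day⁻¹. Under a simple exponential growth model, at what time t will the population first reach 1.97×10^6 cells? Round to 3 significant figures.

Set N₀·e^(rt) = 1.97×10^6: e^(0.187·t) = 1.97×10^6/79600 = 24.749.
0.187·t = ln(24.749) = 3.2088, so t = 3.2088/0.187 = 17.159.

17.2 days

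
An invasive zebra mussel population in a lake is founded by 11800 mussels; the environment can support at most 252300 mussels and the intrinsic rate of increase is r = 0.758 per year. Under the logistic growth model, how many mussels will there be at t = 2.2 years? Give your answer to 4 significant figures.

52060 mussels

A = (K − N₀)/N₀ = (252300 − 11800)/11800 = 20.381.
N(t) = K/(1 + A·e^(−rt)) = 252300/(1 + 20.381×e^(−0.758×2.2)).
e^(−1.668) = 0.1887; denominator = 1 + 20.381×0.1887 = 4.8459.
N = 252300/4.8459 = 52064.1.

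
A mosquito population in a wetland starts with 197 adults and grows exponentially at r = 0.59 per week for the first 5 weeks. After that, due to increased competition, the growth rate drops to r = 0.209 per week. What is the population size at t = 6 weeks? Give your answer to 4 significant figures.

Phase 1: N(5) = 197·e^(0.59×5) = 197·e^2.95 = 3763.87.
Phase 2 runs for 6 − 5 = 1 weeks at r = 0.209.
N(6) = 3763.87·e^(0.209×1) = 3763.87·e^0.209 = 4638.77.

4639 adults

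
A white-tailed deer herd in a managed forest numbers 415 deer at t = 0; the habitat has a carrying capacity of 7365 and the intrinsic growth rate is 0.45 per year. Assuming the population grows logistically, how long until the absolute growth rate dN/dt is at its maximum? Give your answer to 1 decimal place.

6.3 years

Logistic growth is fastest at N = K/2 = 3682.5.
A = (K − N₀)/N₀ = 16.747. Set K/(1 + A·e^(−rt)) = K/2 → A·e^(−rt) = 1.
e^(−0.45t) = 1/16.747 = 0.0597122, so t = ln(16.747)/0.45 = 2.8182/0.45 = 6.2627.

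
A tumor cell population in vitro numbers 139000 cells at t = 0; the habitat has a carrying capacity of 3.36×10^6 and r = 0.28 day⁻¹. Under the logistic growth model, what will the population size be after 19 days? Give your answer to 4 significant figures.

A = (K − N₀)/N₀ = (3.36×10^6 − 139000)/139000 = 23.173.
N(t) = K/(1 + A·e^(−rt)) = 3.36×10^6/(1 + 23.173×e^(−0.28×19)).
e^(−5.32) = 0.0048928; denominator = 1 + 23.173×0.0048928 = 1.1134.
N = 3.36×10^6/1.1134 = 3.017843×10^6.

3018000 cells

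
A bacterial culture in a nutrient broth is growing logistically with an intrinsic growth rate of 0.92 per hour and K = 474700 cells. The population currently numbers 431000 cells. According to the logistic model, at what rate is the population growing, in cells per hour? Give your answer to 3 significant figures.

36500 cells per hour

dN/dt = rN(1 − N/K) = 0.92 × 431000 × (1 − 431000/474700).
1 − 431000/474700 = 0.092058; dN/dt = 0.92 × 431000 × 0.092058 = 36503.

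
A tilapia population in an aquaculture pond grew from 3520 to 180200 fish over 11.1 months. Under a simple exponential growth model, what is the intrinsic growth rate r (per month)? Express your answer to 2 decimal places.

From N(t) = N₀·e^(rt): e^(r·11.1) = 180200/3520 = 51.193.
r·11.1 = ln(51.193) = 3.9356, so r = 3.9356/11.1 = 0.35456.

0.35 per month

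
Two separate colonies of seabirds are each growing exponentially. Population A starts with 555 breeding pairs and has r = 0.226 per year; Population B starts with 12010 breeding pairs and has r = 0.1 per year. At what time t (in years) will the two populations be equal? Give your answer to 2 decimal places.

Set 555·e^(0.226t) = 12010·e^(0.1t).
e^((0.226 − 0.1)t) = 12010/555 → e^(0.126·t) = 21.64.
0.126·t = ln(21.64) = 3.0745, so t = 3.0745/0.126 = 24.401.

24.40 years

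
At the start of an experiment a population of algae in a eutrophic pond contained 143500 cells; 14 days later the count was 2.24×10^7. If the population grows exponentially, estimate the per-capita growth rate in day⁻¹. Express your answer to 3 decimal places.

From N(t) = N₀·e^(rt): e^(r·14) = 2.24×10^7/143500 = 156.1.
r·14 = ln(156.1) = 5.0505, so r = 5.0505/14 = 0.36075.

0.361 per day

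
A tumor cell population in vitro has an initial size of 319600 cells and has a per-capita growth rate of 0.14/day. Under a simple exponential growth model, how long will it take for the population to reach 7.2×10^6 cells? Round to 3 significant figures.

Set N₀·e^(rt) = 7.2×10^6: e^(0.14·t) = 7.2×10^6/319600 = 22.528.
0.14·t = ln(22.528) = 3.1148, so t = 3.1148/0.14 = 22.248.

22.2 days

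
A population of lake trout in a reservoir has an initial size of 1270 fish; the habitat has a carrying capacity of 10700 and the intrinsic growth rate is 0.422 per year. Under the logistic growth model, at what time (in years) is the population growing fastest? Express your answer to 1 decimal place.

4.8 years

Logistic growth is fastest at N = K/2 = 5350.
A = (K − N₀)/N₀ = 7.4252. Set K/(1 + A·e^(−rt)) = K/2 → A·e^(−rt) = 1.
e^(−0.422t) = 1/7.4252 = 0.134677, so t = ln(7.4252)/0.422 = 2.0049/0.422 = 4.7509.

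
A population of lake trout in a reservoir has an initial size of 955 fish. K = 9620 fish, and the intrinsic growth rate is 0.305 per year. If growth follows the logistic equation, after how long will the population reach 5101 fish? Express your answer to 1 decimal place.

A = (K − N₀)/N₀ = (9620 − 955)/955 = 9.0733.
Solve 9620/(1 + 9.0733·e^(−0.305t)) = 5101: 1 + 9.0733·e^(−0.305t) = 1.8859, so e^(−0.305t) = 0.0976387.
−0.305·t = ln(0.0976387) = -2.3265, so t = 2.3265/0.305 = 7.6278.

7.6 years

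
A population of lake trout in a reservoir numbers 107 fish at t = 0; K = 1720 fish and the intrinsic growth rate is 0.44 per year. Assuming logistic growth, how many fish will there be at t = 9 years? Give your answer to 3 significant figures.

A = (K − N₀)/N₀ = (1720 − 107)/107 = 15.075.
N(t) = K/(1 + A·e^(−rt)) = 1720/(1 + 15.075×e^(−0.44×9)).
e^(−3.96) = 0.019063; denominator = 1 + 15.075×0.019063 = 1.2874.
N = 1720/1.2874 = 1336.06.

1340 fish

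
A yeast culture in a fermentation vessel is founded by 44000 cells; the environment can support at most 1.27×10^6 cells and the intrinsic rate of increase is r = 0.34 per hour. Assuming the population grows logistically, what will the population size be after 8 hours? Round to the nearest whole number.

447891 cells

A = (K − N₀)/N₀ = (1.27×10^6 − 44000)/44000 = 27.864.
N(t) = K/(1 + A·e^(−rt)) = 1.27×10^6/(1 + 27.864×e^(−0.34×8)).
e^(−2.72) = 0.065875; denominator = 1 + 27.864×0.065875 = 2.8355.
N = 1.27×10^6/2.8355 = 447891.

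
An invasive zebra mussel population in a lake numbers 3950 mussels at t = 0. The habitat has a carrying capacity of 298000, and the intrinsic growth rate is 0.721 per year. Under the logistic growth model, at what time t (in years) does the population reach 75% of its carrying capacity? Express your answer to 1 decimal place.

A = (K − N₀)/N₀ = (298000 − 3950)/3950 = 74.443.
Solve 298000/(1 + 74.443·e^(−0.721t)) = 223500: 1 + 74.443·e^(−0.721t) = 1.3333, so e^(−0.721t) = 0.0044777.
−0.721·t = ln(0.0044777) = -5.4086, so t = 5.4086/0.721 = 7.5016.

7.5 years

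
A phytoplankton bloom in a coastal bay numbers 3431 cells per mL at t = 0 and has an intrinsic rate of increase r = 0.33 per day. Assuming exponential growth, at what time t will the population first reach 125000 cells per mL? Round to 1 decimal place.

10.9 days

Set N₀·e^(rt) = 125000: e^(0.33·t) = 125000/3431 = 36.433.
0.33·t = ln(36.433) = 3.5955, so t = 3.5955/0.33 = 10.895.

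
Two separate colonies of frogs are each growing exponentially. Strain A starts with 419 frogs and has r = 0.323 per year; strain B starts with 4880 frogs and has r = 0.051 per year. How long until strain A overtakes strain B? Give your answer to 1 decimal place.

Set 419·e^(0.323t) = 4880·e^(0.051t).
e^((0.323 − 0.051)t) = 4880/419 → e^(0.272·t) = 11.647.
0.272·t = ln(11.647) = 2.455, so t = 2.455/0.272 = 9.0258.

9.0 years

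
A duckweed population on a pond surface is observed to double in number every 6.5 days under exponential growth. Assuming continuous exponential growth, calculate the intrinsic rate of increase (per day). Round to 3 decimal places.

0.107 per day

r = ln(2)/t_d = 0.6931/6.5 = 0.10664.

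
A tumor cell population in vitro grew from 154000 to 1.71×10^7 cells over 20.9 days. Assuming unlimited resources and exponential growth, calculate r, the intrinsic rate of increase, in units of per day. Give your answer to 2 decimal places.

From N(t) = N₀·e^(rt): e^(r·20.9) = 1.71×10^7/154000 = 111.04.
r·20.9 = ln(111.04) = 4.7099, so r = 4.7099/20.9 = 0.22535.

0.23 per day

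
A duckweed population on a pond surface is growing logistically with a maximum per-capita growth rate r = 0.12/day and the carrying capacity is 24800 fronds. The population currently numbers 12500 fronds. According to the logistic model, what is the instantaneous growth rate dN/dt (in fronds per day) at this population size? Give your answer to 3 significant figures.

dN/dt = rN(1 − N/K) = 0.12 × 12500 × (1 − 12500/24800).
1 − 12500/24800 = 0.49597; dN/dt = 0.12 × 12500 × 0.49597 = 743.95.

744 fronds per day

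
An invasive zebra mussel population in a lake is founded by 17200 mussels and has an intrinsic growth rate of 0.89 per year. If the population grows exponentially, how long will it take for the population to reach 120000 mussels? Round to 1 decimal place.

2.2 years

Set N₀·e^(rt) = 120000: e^(0.89·t) = 120000/17200 = 6.9767.
0.89·t = ln(6.9767) = 1.9426, so t = 1.9426/0.89 = 2.1827.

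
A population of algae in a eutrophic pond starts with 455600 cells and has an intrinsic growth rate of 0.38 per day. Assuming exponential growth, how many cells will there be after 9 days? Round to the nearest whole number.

13927425 cells

N(t) = N₀·e^(rt) = 455600 × e^(0.38×9) = 455600 × e^3.42.
e^3.42 ≈ 30.569, so N ≈ 455600 × 30.569 = 1.392743×10^7.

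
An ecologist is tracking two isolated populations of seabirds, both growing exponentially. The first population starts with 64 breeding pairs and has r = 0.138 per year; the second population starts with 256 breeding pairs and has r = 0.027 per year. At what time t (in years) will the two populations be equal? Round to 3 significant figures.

Set 64·e^(0.138t) = 256·e^(0.027t).
e^((0.138 − 0.027)t) = 256/64 → e^(0.111·t) = 4.
0.111·t = ln(4) = 1.3863, so t = 1.3863/0.111 = 12.489.

12.5 years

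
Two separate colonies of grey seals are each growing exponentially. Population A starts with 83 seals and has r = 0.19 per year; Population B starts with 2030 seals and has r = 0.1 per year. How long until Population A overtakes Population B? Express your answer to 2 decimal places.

35.52 years

Set 83·e^(0.19t) = 2030·e^(0.1t).
e^((0.19 − 0.1)t) = 2030/83 → e^(0.09·t) = 24.458.
0.09·t = ln(24.458) = 3.197, so t = 3.197/0.09 = 35.522.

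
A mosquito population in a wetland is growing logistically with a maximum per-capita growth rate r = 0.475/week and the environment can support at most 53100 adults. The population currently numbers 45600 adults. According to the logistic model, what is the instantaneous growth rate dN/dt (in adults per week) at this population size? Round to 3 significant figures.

dN/dt = rN(1 − N/K) = 0.475 × 45600 × (1 − 45600/53100).
1 − 45600/53100 = 0.14124; dN/dt = 0.475 × 45600 × 0.14124 = 3059.3.

3060 adults per week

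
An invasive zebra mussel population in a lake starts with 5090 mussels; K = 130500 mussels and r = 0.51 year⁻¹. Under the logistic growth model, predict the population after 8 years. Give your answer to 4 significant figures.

A = (K − N₀)/N₀ = (130500 − 5090)/5090 = 24.639.
N(t) = K/(1 + A·e^(−rt)) = 130500/(1 + 24.639×e^(−0.51×8)).
e^(−4.08) = 0.016907; denominator = 1 + 24.639×0.016907 = 1.4166.
N = 130500/1.4166 = 92123.6.

92120 mussels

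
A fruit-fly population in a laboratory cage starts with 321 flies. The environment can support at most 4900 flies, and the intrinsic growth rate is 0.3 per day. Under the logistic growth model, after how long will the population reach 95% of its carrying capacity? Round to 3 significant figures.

18.7 days

A = (K − N₀)/N₀ = (4900 − 321)/321 = 14.265.
Solve 4900/(1 + 14.265·e^(−0.3t)) = 4655: 1 + 14.265·e^(−0.3t) = 1.0526, so e^(−0.3t) = 0.00368961.
−0.3·t = ln(0.00368961) = -5.6022, so t = 5.6022/0.3 = 18.674.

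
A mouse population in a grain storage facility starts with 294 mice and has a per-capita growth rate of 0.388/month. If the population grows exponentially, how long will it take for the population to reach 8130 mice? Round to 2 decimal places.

8.56 months

Set N₀·e^(rt) = 8130: e^(0.388·t) = 8130/294 = 27.653.
0.388·t = ln(27.653) = 3.3197, so t = 3.3197/0.388 = 8.556.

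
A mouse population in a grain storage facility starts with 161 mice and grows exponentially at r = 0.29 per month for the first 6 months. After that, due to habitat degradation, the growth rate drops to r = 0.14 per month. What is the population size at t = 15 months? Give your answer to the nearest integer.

Phase 1: N(6) = 161·e^(0.29×6) = 161·e^1.74 = 917.272.
Phase 2 runs for 15 − 6 = 9 months at r = 0.14.
N(15) = 917.272·e^(0.14×9) = 917.272·e^1.26 = 3233.77.

3234 mice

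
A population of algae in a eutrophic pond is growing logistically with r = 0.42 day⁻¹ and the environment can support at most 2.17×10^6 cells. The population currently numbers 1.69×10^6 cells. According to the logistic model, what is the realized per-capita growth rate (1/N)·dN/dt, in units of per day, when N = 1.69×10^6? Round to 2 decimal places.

(1/N)·dN/dt = r(1 − N/K) = 0.42 × (1 − 1.69×10^6/2.17×10^6).
= 0.42 × 0.2212 = 0.092903.

0.09 per day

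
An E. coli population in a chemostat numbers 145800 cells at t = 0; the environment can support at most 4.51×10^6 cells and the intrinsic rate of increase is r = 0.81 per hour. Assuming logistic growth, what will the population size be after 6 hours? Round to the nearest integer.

3660733 cells

A = (K − N₀)/N₀ = (4.51×10^6 − 145800)/145800 = 29.933.
N(t) = K/(1 + A·e^(−rt)) = 4.51×10^6/(1 + 29.933×e^(−0.81×6)).
e^(−4.86) = 0.0077505; denominator = 1 + 29.933×0.0077505 = 1.232.
N = 4.51×10^6/1.232 = 3.660733×10^6.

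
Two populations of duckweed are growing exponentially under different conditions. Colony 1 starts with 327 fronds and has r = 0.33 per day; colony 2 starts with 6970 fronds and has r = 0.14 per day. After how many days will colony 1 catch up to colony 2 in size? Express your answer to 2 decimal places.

16.10 days

Set 327·e^(0.33t) = 6970·e^(0.14t).
e^((0.33 − 0.14)t) = 6970/327 → e^(0.19·t) = 21.315.
0.19·t = ln(21.315) = 3.0594, so t = 3.0594/0.19 = 16.102.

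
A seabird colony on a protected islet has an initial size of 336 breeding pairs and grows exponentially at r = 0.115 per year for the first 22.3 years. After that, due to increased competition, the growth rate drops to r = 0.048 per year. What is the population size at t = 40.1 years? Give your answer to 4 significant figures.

Phase 1: N(22.3) = 336·e^(0.115×22.3) = 336·e^2.565 = 4366.04.
Phase 2 runs for 40.1 − 22.3 = 17.8 years at r = 0.048.
N(40.1) = 4366.04·e^(0.048×17.8) = 4366.04·e^0.8544 = 10260.

10260 breeding pairs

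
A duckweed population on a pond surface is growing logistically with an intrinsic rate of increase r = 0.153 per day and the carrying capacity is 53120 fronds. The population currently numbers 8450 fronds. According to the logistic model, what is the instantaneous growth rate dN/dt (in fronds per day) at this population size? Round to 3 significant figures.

dN/dt = rN(1 − N/K) = 0.153 × 8450 × (1 − 8450/53120).
1 − 8450/53120 = 0.84093; dN/dt = 0.153 × 8450 × 0.84093 = 1087.2.

1090 fronds per day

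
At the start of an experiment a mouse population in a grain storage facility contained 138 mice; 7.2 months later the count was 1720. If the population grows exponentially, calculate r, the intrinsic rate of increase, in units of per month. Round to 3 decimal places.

0.350 per month

From N(t) = N₀·e^(rt): e^(r·7.2) = 1720/138 = 12.464.
r·7.2 = ln(12.464) = 2.5228, so r = 2.5228/7.2 = 0.35039.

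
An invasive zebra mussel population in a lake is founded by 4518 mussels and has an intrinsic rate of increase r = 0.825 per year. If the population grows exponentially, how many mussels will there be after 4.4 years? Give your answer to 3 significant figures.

170000 mussels

N(t) = N₀·e^(rt) = 4518 × e^(0.825×4.4) = 4518 × e^3.63.
e^3.63 ≈ 37.713, so N ≈ 4518 × 37.713 = 170387.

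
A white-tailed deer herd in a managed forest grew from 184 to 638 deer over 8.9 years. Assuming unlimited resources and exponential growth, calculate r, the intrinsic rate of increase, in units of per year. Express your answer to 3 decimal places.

From N(t) = N₀·e^(rt): e^(r·8.9) = 638/184 = 3.4674.
r·8.9 = ln(3.4674) = 1.2434, so r = 1.2434/8.9 = 0.13971.

0.140 per year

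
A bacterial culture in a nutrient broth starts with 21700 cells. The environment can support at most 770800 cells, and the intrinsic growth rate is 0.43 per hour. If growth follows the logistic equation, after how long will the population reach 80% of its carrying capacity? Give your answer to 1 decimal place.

A = (K − N₀)/N₀ = (770800 − 21700)/21700 = 34.521.
Solve 770800/(1 + 34.521·e^(−0.43t)) = 616640: 1 + 34.521·e^(−0.43t) = 1.25, so e^(−0.43t) = 0.00724202.
−0.43·t = ln(0.00724202) = -4.9279, so t = 4.9279/0.43 = 11.46.

11.5 hours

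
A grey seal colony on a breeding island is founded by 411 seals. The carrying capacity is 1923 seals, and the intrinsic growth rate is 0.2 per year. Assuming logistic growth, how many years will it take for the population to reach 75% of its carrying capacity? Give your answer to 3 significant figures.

12.0 years

A = (K − N₀)/N₀ = (1923 − 411)/411 = 3.6788.
Solve 1923/(1 + 3.6788·e^(−0.2t)) = 1442.25: 1 + 3.6788·e^(−0.2t) = 1.3333, so e^(−0.2t) = 0.0906085.
−0.2·t = ln(0.0906085) = -2.4012, so t = 2.4012/0.2 = 12.006.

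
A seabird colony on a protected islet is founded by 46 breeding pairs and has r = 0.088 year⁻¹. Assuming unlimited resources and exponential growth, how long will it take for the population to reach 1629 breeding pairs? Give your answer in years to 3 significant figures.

40.5 years

Set N₀·e^(rt) = 1629: e^(0.088·t) = 1629/46 = 35.413.
0.088·t = ln(35.413) = 3.5671, so t = 3.5671/0.088 = 40.535.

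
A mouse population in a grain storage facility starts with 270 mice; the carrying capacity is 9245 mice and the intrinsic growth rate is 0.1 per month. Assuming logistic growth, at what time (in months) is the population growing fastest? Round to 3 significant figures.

35.0 months

Logistic growth is fastest at N = K/2 = 4622.5.
A = (K − N₀)/N₀ = 33.241. Set K/(1 + A·e^(−rt)) = K/2 → A·e^(−rt) = 1.
e^(−0.1t) = 1/33.241 = 0.0300836, so t = ln(33.241)/0.1 = 3.5038/0.1 = 35.038.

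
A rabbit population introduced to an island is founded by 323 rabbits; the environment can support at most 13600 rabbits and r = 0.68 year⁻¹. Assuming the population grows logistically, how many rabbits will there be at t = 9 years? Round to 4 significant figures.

A = (K − N₀)/N₀ = (13600 − 323)/323 = 41.105.
N(t) = K/(1 + A·e^(−rt)) = 13600/(1 + 41.105×e^(−0.68×9)).
e^(−6.12) = 0.0021985; denominator = 1 + 41.105×0.0021985 = 1.0904.
N = 13600/1.0904 = 12472.9.

12470 rabbits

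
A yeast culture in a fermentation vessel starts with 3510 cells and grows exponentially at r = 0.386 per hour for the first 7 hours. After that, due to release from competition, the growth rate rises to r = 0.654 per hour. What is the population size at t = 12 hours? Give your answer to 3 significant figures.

1380000 cells

Phase 1: N(7) = 3510·e^(0.386×7) = 3510·e^2.702 = 52332.4.
Phase 2 runs for 12 − 7 = 5 hours at r = 0.654.
N(12) = 52332.4·e^(0.654×5) = 52332.4·e^3.27 = 1.376936×10^6.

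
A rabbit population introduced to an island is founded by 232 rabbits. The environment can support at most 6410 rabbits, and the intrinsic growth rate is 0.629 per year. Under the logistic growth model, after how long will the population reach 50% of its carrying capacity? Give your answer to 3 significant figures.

A = (K − N₀)/N₀ = (6410 − 232)/232 = 26.629.
Solve 6410/(1 + 26.629·e^(−0.629t)) = 3205: 1 + 26.629·e^(−0.629t) = 2, so e^(−0.629t) = 0.0375526.
−0.629·t = ln(0.0375526) = -3.282, so t = 3.282/0.629 = 5.2178.

5.22 years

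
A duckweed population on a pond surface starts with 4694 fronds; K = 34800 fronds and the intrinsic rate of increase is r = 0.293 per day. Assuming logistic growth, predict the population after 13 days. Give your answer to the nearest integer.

30468 fronds

A = (K − N₀)/N₀ = (34800 − 4694)/4694 = 6.4137.
N(t) = K/(1 + A·e^(−rt)) = 34800/(1 + 6.4137×e^(−0.293×13)).
e^(−3.809) = 0.02217; denominator = 1 + 6.4137×0.02217 = 1.1422.
N = 34800/1.1422 = 30467.7.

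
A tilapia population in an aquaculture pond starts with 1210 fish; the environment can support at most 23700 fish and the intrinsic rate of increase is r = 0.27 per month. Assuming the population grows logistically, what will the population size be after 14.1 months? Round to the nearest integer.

16774 fish

A = (K − N₀)/N₀ = (23700 − 1210)/1210 = 18.587.
N(t) = K/(1 + A·e^(−rt)) = 23700/(1 + 18.587×e^(−0.27×14.1)).
e^(−3.807) = 0.022215; denominator = 1 + 18.587×0.022215 = 1.4129.
N = 23700/1.4129 = 16774.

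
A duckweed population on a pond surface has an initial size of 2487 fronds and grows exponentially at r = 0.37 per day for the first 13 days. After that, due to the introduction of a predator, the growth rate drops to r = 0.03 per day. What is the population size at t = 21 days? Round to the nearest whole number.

Phase 1: N(13) = 2487·e^(0.37×13) = 2487·e^4.81 = 305234.
Phase 2 runs for 21 − 13 = 8 days at r = 0.03.
N(21) = 305234·e^(0.03×8) = 305234·e^0.24 = 388028.

388028 fronds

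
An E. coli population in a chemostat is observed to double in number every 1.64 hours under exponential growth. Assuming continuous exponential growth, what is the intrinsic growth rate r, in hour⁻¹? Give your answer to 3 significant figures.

0.423 per hour

r = ln(2)/t_d = 0.6931/1.64 = 0.42265.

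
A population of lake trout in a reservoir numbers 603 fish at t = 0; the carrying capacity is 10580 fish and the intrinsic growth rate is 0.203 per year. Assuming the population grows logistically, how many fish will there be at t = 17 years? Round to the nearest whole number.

A = (K − N₀)/N₀ = (10580 − 603)/603 = 16.546.
N(t) = K/(1 + A·e^(−rt)) = 10580/(1 + 16.546×e^(−0.203×17)).
e^(−3.451) = 0.031714; denominator = 1 + 16.546×0.031714 = 1.5247.
N = 10580/1.5247 = 6938.95.

6939 fish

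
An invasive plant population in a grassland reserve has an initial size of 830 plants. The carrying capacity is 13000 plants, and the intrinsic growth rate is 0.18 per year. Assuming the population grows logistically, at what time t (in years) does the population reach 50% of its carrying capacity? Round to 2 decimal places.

A = (K − N₀)/N₀ = (13000 − 830)/830 = 14.663.
Solve 13000/(1 + 14.663·e^(−0.18t)) = 6500: 1 + 14.663·e^(−0.18t) = 2, so e^(−0.18t) = 0.0682005.
−0.18·t = ln(0.0682005) = -2.6853, so t = 2.6853/0.18 = 14.918.

14.92 years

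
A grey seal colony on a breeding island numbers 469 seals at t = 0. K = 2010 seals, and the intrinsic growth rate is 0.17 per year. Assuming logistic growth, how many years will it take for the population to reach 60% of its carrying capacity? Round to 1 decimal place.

9.4 years

A = (K − N₀)/N₀ = (2010 − 469)/469 = 3.2857.
Solve 2010/(1 + 3.2857·e^(−0.17t)) = 1206: 1 + 3.2857·e^(−0.17t) = 1.6667, so e^(−0.17t) = 0.202899.
−0.17·t = ln(0.202899) = -1.595, so t = 1.595/0.17 = 9.3826.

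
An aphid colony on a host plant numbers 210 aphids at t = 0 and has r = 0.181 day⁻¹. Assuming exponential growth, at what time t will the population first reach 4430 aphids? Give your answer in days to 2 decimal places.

Set N₀·e^(rt) = 4430: e^(0.181·t) = 4430/210 = 21.095.
0.181·t = ln(21.095) = 3.049, so t = 3.049/0.181 = 16.846.

16.85 days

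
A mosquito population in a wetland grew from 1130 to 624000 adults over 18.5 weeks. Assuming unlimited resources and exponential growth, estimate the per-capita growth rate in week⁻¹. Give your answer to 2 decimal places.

0.34 per week

From N(t) = N₀·e^(rt): e^(r·18.5) = 624000/1130 = 552.21.
r·18.5 = ln(552.21) = 6.3139, so r = 6.3139/18.5 = 0.34129.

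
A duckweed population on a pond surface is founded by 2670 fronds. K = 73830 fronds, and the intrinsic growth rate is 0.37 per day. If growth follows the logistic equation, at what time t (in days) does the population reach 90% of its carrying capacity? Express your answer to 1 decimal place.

14.8 days

A = (K − N₀)/N₀ = (73830 − 2670)/2670 = 26.652.
Solve 73830/(1 + 26.652·e^(−0.37t)) = 66447: 1 + 26.652·e^(−0.37t) = 1.1111, so e^(−0.37t) = 0.00416901.
−0.37·t = ln(0.00416901) = -5.4801, so t = 5.4801/0.37 = 14.811.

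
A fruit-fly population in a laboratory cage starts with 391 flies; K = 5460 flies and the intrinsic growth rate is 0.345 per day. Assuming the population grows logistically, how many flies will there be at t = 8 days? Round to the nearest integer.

2999 flies

A = (K − N₀)/N₀ = (5460 − 391)/391 = 12.964.
N(t) = K/(1 + A·e^(−rt)) = 5460/(1 + 12.964×e^(−0.345×8)).
e^(−2.76) = 0.063292; denominator = 1 + 12.964×0.063292 = 1.8205.
N = 5460/1.8205 = 2999.13.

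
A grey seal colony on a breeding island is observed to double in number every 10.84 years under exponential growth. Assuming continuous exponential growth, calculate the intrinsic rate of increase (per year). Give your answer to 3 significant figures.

0.0639 per year

r = ln(2)/t_d = 0.6931/10.84 = 0.063943.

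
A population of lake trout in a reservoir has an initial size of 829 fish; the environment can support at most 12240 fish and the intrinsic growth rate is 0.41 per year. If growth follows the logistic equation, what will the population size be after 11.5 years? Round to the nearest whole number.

A = (K − N₀)/N₀ = (12240 − 829)/829 = 13.765.
N(t) = K/(1 + A·e^(−rt)) = 12240/(1 + 13.765×e^(−0.41×11.5)).
e^(−4.715) = 0.0089599; denominator = 1 + 13.765×0.0089599 = 1.1233.
N = 12240/1.1233 = 10896.2.

10896 fish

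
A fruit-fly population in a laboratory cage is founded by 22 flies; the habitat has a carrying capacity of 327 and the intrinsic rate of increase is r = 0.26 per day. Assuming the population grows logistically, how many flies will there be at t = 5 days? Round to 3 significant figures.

68.4 flies

A = (K − N₀)/N₀ = (327 − 22)/22 = 13.864.
N(t) = K/(1 + A·e^(−rt)) = 327/(1 + 13.864×e^(−0.26×5)).
e^(−1.3) = 0.27253; denominator = 1 + 13.864×0.27253 = 4.7783.
N = 327/4.7783 = 68.4346.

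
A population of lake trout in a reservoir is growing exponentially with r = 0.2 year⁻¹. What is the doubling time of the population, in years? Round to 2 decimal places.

Doubling time t_d = ln(2)/r = 0.6931/0.2 = 3.4657.

3.47 years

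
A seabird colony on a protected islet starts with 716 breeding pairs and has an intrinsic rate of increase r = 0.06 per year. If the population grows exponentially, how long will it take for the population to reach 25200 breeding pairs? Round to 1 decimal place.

Set N₀·e^(rt) = 25200: e^(0.06·t) = 25200/716 = 35.196.
0.06·t = ln(35.196) = 3.5609, so t = 3.5609/0.06 = 59.349.

59.3 years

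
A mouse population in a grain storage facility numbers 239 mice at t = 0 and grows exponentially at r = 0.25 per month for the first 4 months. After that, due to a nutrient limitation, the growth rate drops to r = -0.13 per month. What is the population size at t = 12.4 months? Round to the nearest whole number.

218 mice

Phase 1: N(4) = 239·e^(0.25×4) = 239·e^1 = 649.669.
Phase 2 runs for 12.4 − 4 = 8.4 months at r = -0.13.
N(12.4) = 649.669·e^(-0.13×8.4) = 649.669·e^-1.092 = 217.993.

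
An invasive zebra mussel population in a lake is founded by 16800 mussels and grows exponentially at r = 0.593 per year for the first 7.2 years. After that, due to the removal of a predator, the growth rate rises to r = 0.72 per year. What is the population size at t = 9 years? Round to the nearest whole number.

4389536 mussels

Phase 1: N(7.2) = 16800·e^(0.593×7.2) = 16800·e^4.27 = 1.201083×10^6.
Phase 2 runs for 9 − 7.2 = 1.8 years at r = 0.72.
N(9) = 1.201083×10^6·e^(0.72×1.8) = 1.201083×10^6·e^1.296 = 4.389536×10^6.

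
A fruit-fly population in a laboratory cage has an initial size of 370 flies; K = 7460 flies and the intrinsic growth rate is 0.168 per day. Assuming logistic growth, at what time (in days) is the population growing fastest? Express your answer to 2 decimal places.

17.58 days

Logistic growth is fastest at N = K/2 = 3730.
A = (K − N₀)/N₀ = 19.162. Set K/(1 + A·e^(−rt)) = K/2 → A·e^(−rt) = 1.
e^(−0.168t) = 1/19.162 = 0.0521862, so t = ln(19.162)/0.168 = 2.9529/0.168 = 17.577.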